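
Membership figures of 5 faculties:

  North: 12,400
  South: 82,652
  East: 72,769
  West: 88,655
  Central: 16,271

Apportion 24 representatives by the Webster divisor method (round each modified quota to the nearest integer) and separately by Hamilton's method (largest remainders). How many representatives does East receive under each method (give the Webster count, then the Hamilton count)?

7 and 6

Webster: North 1, South 7, East 7, West 8, Central 1.
Hamilton: North 1, South 7, East 6, West 8, Central 2.
East gets 7 under Webster and 6 under Hamilton.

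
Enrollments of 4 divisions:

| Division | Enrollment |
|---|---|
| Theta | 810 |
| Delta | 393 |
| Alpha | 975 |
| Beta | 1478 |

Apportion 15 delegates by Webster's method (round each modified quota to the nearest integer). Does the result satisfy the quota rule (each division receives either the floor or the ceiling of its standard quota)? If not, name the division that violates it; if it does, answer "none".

Standard quotas: Theta 3.323, Delta 1.612, Alpha 4.000, Beta 6.064.
Webster allocation: Theta 3, Delta 2, Alpha 4, Beta 6.
Every allocation lies between the lower and upper quota.

none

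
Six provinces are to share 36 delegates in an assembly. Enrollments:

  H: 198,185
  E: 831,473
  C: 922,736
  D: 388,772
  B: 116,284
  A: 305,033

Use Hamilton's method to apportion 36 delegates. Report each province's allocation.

Total 2762483; standard divisor 2762483/36 ≈ 76735.639.
Standard quotas: H 2.5827, E 10.8356, C 12.0249, D 5.0664, B 1.5154, A 3.9751.
Lower quotas: H 2, E 10, C 12, D 5, B 1, A 3 (sum 33, leaving 3 seats).
Remainders in descending order: A 0.9751, E 0.8356, H 0.5827, B 0.5154, D 0.0664, C 0.0249.
The surplus seats go to A, E, H.

H 3, E 11, C 12, D 5, B 1, A 4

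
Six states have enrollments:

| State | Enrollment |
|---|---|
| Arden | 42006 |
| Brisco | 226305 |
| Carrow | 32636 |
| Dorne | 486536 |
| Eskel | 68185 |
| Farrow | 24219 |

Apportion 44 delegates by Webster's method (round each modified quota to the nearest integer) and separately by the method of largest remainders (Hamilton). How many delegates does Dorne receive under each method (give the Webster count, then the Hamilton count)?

25 and 24

Webster: Arden 2, Brisco 11, Carrow 2, Dorne 25, Eskel 3, Farrow 1.
Hamilton: Arden 2, Brisco 11, Carrow 2, Dorne 24, Eskel 4, Farrow 1.
Dorne gets 25 under Webster and 24 under Hamilton.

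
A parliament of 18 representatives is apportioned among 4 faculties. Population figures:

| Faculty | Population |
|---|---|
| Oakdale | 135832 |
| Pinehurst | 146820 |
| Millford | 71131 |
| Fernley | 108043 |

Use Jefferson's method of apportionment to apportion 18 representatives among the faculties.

Standard divisor 461826/18 ≈ 25657; standard quotas: Oakdale 5.294, Pinehurst 5.722, Millford 2.772, Fernley 4.211.
Rounding down gives 5, 5, 2, 4 = 16 seats, so the divisor must be adjusted.
With modified divisor 23200: modified quotas Oakdale 5.855, Pinehurst 6.328, Millford 3.066, Fernley 4.657.
Rounding down: Oakdale 5, Pinehurst 6, Millford 3, Fernley 4 (total 18).

Oakdale 5, Pinehurst 6, Millford 3, Fernley 4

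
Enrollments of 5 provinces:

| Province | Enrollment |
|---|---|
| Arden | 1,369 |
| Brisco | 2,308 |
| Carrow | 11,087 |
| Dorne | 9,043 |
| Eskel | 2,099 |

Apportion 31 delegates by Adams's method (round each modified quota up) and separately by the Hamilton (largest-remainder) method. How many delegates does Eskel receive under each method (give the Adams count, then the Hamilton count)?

3 and 2

Adams: Arden 2, Brisco 3, Carrow 13, Dorne 10, Eskel 3.
Hamilton: Arden 2, Brisco 3, Carrow 13, Dorne 11, Eskel 2.
Eskel gets 3 under Adams and 2 under Hamilton.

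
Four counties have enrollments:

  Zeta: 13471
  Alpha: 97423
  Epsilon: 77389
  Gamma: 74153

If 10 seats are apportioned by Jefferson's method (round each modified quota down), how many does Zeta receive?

0

Standard divisor 262436/10 ≈ 26243.6; standard quotas: Zeta 0.513, Alpha 3.712, Epsilon 2.949, Gamma 2.826.
Rounding down gives 0, 3, 2, 2 = 7 seats, so the divisor must be adjusted.
With modified divisor 21900: modified quotas Zeta 0.615, Alpha 4.449, Epsilon 3.534, Gamma 3.386.
Rounding down: Zeta 0, Alpha 4, Epsilon 3, Gamma 3 (total 10).
Zeta receives 0.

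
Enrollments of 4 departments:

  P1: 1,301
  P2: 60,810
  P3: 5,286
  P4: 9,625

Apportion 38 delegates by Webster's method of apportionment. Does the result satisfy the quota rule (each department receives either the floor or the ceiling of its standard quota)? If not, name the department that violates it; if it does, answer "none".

Standard quotas: P1 0.642, P2 30.002, P3 2.608, P4 4.749.
Webster allocation: P1 1, P2 29, P3 3, P4 5.
P2 has quota 30.002 (lower 30, upper 31) but receives 29 — outside the quota interval.

P2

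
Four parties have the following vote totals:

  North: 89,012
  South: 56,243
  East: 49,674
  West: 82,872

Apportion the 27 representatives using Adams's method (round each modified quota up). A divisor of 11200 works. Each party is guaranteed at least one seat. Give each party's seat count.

With modified divisor 11200: modified quotas North 7.947, South 5.022, East 4.435, West 7.399.
Rounding up: North 8, South 6, East 5, West 8 (total 27).

North=8, South=6, East=5, West=8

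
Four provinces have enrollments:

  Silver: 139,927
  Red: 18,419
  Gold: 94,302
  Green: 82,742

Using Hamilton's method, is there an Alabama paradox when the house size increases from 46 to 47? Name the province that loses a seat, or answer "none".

Red

At 46 seats: Silver 19, Red 3, Gold 13, Green 11.
At 47 seats: Silver 20, Red 2, Gold 13, Green 12.
Red drops from 3 to 2.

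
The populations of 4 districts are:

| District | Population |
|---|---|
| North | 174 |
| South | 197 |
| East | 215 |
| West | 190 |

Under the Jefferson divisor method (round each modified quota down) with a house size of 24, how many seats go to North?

Standard divisor 776/24 ≈ 32.333; standard quotas: North 5.381, South 6.093, East 6.649, West 5.876.
Rounding down gives 5, 6, 6, 5 = 22 seats, so the divisor must be adjusted.
With modified divisor 30: modified quotas North 5.800, South 6.567, East 7.167, West 6.333.
Rounding down: North 5, South 6, East 7, West 6 (total 24).
North receives 5.

5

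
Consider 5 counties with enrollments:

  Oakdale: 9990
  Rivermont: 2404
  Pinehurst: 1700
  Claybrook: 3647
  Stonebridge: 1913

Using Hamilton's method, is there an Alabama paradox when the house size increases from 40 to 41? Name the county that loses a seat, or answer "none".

Pinehurst

At 40 seats: Oakdale 20, Rivermont 5, Pinehurst 4, Claybrook 7, Stonebridge 4.
At 41 seats: Oakdale 21, Rivermont 5, Pinehurst 3, Claybrook 8, Stonebridge 4.
Pinehurst drops from 4 to 3.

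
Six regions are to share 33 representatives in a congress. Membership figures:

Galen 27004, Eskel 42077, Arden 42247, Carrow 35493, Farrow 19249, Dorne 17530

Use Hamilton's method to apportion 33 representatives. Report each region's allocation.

Total 183600; standard divisor 183600/33 ≈ 5563.636.
Standard quotas: Galen 4.8537, Eskel 7.5629, Arden 7.5934, Carrow 6.3795, Farrow 3.4598, Dorne 3.1508.
Lower quotas: Galen 4, Eskel 7, Arden 7, Carrow 6, Farrow 3, Dorne 3 (sum 30, leaving 3 seats).
Remainders in descending order: Galen 0.8537, Arden 0.5934, Eskel 0.5629, Farrow 0.4598, Carrow 0.3795, Dorne 0.1508.
The surplus seats go to Galen, Arden, Eskel.

Galen 5; Eskel 8; Arden 8; Carrow 6; Farrow 3; Dorne 3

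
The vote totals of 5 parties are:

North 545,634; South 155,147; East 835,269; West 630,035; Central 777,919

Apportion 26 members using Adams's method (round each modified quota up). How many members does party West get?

Standard divisor 2944004/26 ≈ 113230.923; standard quotas: North 4.819, South 1.370, East 7.377, West 5.564, Central 6.870.
Rounding up gives 5, 2, 8, 6, 7 = 28 seats, so the divisor must be adjusted.
With modified divisor 127800: modified quotas North 4.269, South 1.214, East 6.536, West 4.930, Central 6.087.
Rounding up: North 5, South 2, East 7, West 5, Central 7 (total 26).
West receives 5.

5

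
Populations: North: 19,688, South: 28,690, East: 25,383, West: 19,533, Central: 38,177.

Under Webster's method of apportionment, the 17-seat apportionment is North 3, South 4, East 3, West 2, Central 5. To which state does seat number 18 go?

Priority for the next seat is population ÷ (current seats + 0.5).
Priorities: North 5625.143, South 6375.556, East 7252.286, West 7813.200, Central 6941.273.
Highest priority: West.

West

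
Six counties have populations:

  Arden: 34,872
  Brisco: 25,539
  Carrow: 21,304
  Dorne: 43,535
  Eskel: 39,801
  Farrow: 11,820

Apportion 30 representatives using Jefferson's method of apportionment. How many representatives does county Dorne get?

8

Standard divisor 176871/30 ≈ 5895.7; standard quotas: Arden 5.915, Brisco 4.332, Carrow 3.613, Dorne 7.384, Eskel 6.751, Farrow 2.005.
Rounding down gives 5, 4, 3, 7, 6, 2 = 27 seats, so the divisor must be adjusted.
With modified divisor 5400: modified quotas Arden 6.458, Brisco 4.729, Carrow 3.945, Dorne 8.062, Eskel 7.371, Farrow 2.189.
Rounding down: Arden 6, Brisco 4, Carrow 3, Dorne 8, Eskel 7, Farrow 2 (total 30).
Dorne receives 8.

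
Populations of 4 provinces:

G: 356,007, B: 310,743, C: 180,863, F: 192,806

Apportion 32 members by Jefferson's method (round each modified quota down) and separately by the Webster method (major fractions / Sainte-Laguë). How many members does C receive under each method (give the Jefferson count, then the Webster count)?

5 and 6

Jefferson: G 11, B 10, C 5, F 6.
Webster: G 11, B 9, C 6, F 6.
C gets 5 under Jefferson and 6 under Webster.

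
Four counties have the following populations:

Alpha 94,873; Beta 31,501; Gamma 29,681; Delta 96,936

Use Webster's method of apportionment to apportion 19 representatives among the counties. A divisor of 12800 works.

With modified divisor 12800: modified quotas Alpha 7.412, Beta 2.461, Gamma 2.319, Delta 7.573.
Rounding to the nearest integer: Alpha 7, Beta 2, Gamma 2, Delta 8 (total 19).

Alpha 7, Beta 2, Gamma 2, Delta 8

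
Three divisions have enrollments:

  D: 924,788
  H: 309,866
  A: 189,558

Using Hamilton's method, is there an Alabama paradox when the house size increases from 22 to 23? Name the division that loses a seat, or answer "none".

At 22 seats: D 14, H 5, A 3.
At 23 seats: D 15, H 5, A 3.
No division's allocation decreased.

none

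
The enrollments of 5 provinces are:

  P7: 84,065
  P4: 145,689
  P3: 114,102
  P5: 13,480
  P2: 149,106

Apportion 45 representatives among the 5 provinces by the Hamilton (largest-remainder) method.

P7 8; P4 13; P3 10; P5 1; P2 13

Standard divisor: 506442 ÷ 45 ≈ 11254.267.
Standard quotas: P7 7.4696, P4 12.9452, P3 10.1386, P5 1.1978, P2 13.2488.
Lower quotas: P7 7, P4 12, P3 10, P5 1, P2 13 (sum 43, leaving 2 seats).
Remainders in descending order: P4 0.9452, P7 0.4696, P2 0.2488, P5 0.1978, P3 0.1386.
The surplus seats go to P4, P7.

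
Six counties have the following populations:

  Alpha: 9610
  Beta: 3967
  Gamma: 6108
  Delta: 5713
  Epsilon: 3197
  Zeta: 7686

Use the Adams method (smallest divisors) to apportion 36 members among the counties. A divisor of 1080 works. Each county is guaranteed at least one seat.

Alpha=9, Beta=4, Gamma=6, Delta=6, Epsilon=3, Zeta=8

With modified divisor 1080: modified quotas Alpha 8.898, Beta 3.673, Gamma 5.656, Delta 5.290, Epsilon 2.960, Zeta 7.117.
Rounding up: Alpha 9, Beta 4, Gamma 6, Delta 6, Epsilon 3, Zeta 8 (total 36).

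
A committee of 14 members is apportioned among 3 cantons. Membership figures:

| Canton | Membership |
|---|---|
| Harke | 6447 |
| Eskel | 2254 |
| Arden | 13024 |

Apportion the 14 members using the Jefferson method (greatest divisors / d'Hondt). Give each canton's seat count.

Standard divisor 21725/14 ≈ 1551.786; standard quotas: Harke 4.155, Eskel 1.453, Arden 8.393.
Rounding down gives 4, 1, 8 = 13 seats, so the divisor must be adjusted.
With modified divisor 1400: modified quotas Harke 4.605, Eskel 1.610, Arden 9.303.
Rounding down: Harke 4, Eskel 1, Arden 9 (total 14).

Harke=4, Eskel=1, Arden=9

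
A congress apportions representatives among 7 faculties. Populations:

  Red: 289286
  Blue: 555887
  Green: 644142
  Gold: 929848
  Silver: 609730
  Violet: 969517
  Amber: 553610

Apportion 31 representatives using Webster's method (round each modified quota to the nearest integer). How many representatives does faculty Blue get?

Standard divisor 4552020/31 ≈ 146839.355; standard quotas: Red 1.970, Blue 3.786, Green 4.387, Gold 6.332, Silver 4.152, Violet 6.603, Amber 3.770.
Rounding to the nearest integer gives Red 2, Blue 4, Green 4, Gold 6, Silver 4, Violet 7, Amber 4 — total 31, matching the house size, so no adjustment is needed.
Blue receives 4.

4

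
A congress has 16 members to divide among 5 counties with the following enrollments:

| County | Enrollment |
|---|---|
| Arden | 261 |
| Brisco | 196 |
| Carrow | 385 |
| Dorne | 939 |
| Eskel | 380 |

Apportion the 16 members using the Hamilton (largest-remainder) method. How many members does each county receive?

The standard divisor is 2161/16 ≈ 135.062.
Standard quotas: Arden 1.932, Brisco 1.451, Carrow 2.851, Dorne 6.952, Eskel 2.814.
Lower quotas: Arden 1, Brisco 1, Carrow 2, Dorne 6, Eskel 2 (sum 12, leaving 4 seats).
Remainders in descending order: Dorne 0.952, Arden 0.932, Carrow 0.851, Eskel 0.814, Brisco 0.451.
Largest remainders: Dorne, Arden, Carrow, Eskel receive the extra seats.

Arden: 2; Brisco: 1; Carrow: 3; Dorne: 7; Eskel: 3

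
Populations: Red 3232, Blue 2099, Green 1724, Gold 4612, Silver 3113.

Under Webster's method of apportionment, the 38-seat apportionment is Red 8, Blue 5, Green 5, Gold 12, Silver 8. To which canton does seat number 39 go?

Blue

Priority for the next seat is population ÷ (current seats + 0.5).
Priorities: Red 380.235, Blue 381.636, Green 313.455, Gold 368.960, Silver 366.235.
Highest priority: Blue.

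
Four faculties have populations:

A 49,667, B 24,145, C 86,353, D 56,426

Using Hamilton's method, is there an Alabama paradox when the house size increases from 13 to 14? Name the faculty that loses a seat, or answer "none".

At 13 seats: A 3, B 2, C 5, D 3.
At 14 seats: A 3, B 1, C 6, D 4.
B drops from 2 to 1.

B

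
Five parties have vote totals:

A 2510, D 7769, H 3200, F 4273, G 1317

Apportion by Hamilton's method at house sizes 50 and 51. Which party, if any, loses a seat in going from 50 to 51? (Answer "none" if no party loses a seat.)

At 50 seats: A 7, D 20, H 8, F 11, G 4.
At 51 seats: A 7, D 21, H 9, F 11, G 3.
G drops from 4 to 3.

G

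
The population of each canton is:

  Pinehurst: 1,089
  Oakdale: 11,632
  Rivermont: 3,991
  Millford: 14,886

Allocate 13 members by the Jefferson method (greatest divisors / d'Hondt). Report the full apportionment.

Pinehurst 0, Oakdale 5, Rivermont 1, Millford 7

Standard divisor 31598/13 ≈ 2430.615; standard quotas: Pinehurst 0.448, Oakdale 4.786, Rivermont 1.642, Millford 6.124.
Rounding down gives 0, 4, 1, 6 = 11 seats, so the divisor must be adjusted.
With modified divisor 2100: modified quotas Pinehurst 0.519, Oakdale 5.539, Rivermont 1.900, Millford 7.089.
Rounding down: Pinehurst 0, Oakdale 5, Rivermont 1, Millford 7 (total 13).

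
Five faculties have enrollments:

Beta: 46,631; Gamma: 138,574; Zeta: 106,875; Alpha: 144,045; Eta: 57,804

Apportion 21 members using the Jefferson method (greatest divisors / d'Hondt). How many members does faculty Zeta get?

5

Standard divisor 493929/21 ≈ 23520.429; standard quotas: Beta 1.983, Gamma 5.892, Zeta 4.544, Alpha 6.124, Eta 2.458.
Rounding down gives 1, 5, 4, 6, 2 = 18 seats, so the divisor must be adjusted.
With modified divisor 21000: modified quotas Beta 2.221, Gamma 6.599, Zeta 5.089, Alpha 6.859, Eta 2.753.
Rounding down: Beta 2, Gamma 6, Zeta 5, Alpha 6, Eta 2 (total 21).
Zeta receives 5.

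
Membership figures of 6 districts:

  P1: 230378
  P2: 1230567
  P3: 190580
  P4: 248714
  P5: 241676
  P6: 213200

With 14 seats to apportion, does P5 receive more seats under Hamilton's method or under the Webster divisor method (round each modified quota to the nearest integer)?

Hamilton

Hamilton: P1 1, P2 7, P3 1, P4 2, P5 2, P6 1.
Webster: P1 1, P2 8, P3 1, P4 2, P5 1, P6 1.
P5 gets 2 under Hamilton and 1 under Webster.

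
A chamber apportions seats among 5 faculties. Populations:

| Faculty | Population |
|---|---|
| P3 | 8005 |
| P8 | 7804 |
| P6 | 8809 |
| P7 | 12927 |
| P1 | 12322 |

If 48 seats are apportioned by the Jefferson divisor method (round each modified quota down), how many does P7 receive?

13

Standard divisor 49867/48 ≈ 1038.896; standard quotas: P3 7.705, P8 7.512, P6 8.479, P7 12.443, P1 11.861.
Rounding down gives 7, 7, 8, 12, 11 = 45 seats, so the divisor must be adjusted.
With modified divisor 990: modified quotas P3 8.086, P8 7.883, P6 8.898, P7 13.058, P1 12.446.
Rounding down: P3 8, P8 7, P6 8, P7 13, P1 12 (total 48).
P7 receives 13.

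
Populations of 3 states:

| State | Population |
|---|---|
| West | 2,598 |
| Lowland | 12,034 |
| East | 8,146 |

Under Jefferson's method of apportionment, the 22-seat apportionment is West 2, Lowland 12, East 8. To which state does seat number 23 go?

Lowland

Priority for the next seat is population ÷ (current seats + 1).
Priorities: West 866.000, Lowland 925.692, East 905.111.
Highest priority: Lowland.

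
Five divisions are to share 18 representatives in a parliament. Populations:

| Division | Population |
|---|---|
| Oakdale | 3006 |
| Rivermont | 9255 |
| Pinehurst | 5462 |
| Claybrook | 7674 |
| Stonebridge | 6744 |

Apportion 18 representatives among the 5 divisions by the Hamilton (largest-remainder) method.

Oakdale=2, Rivermont=5, Pinehurst=3, Claybrook=4, Stonebridge=4

The standard divisor is 32141/18 ≈ 1785.611.
Standard quotas: Oakdale 1.6835, Rivermont 5.1831, Pinehurst 3.0589, Claybrook 4.2977, Stonebridge 3.7769.
Lower quotas: Oakdale 1, Rivermont 5, Pinehurst 3, Claybrook 4, Stonebridge 3 (sum 16, leaving 2 seats).
Remainders in descending order: Stonebridge 0.7769, Oakdale 0.6835, Claybrook 0.2977, Rivermont 0.1831, Pinehurst 0.0589.
Largest remainders: Stonebridge, Oakdale receive the extra seats.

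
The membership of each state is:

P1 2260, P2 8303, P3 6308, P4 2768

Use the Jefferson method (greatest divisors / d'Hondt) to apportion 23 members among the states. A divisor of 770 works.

With modified divisor 770: modified quotas P1 2.935, P2 10.783, P3 8.192, P4 3.595.
Rounding down: P1 2, P2 10, P3 8, P4 3 (total 23).

P1: 2; P2: 10; P3: 8; P4: 3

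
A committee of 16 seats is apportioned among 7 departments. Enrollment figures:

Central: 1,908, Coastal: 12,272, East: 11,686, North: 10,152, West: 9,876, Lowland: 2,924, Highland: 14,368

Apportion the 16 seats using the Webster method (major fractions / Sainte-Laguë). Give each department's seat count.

Central 0, Coastal 3, East 3, North 3, West 2, Lowland 1, Highland 4

Standard divisor 63186/16 ≈ 3949.125; standard quotas: Central 0.483, Coastal 3.108, East 2.959, North 2.571, West 2.501, Lowland 0.740, Highland 3.638.
Rounding to the nearest integer gives 0, 3, 3, 3, 3, 1, 4 = 17 seats, so the divisor must be adjusted.
With modified divisor 4000: modified quotas Central 0.477, Coastal 3.068, East 2.921, North 2.538, West 2.469, Lowland 0.731, Highland 3.592.
Rounding to the nearest integer: Central 0, Coastal 3, East 3, North 3, West 2, Lowland 1, Highland 4 (total 16).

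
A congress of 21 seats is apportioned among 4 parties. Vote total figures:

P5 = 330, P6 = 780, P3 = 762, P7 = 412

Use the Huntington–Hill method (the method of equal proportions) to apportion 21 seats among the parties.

With divisor 111: modified quotas P5 2.973, P6 7.027, P3 6.865, P7 3.712.
Geometric-mean thresholds: P5 √(2·3)=2.449, P6 √(7·8)=7.483, P3 √(6·7)=6.481, P7 √(3·4)=3.464.
Each quota rounded against its threshold gives P5 3, P6 7, P3 7, P7 4 (total 21).

P5=3, P6=7, P3=7, P7=4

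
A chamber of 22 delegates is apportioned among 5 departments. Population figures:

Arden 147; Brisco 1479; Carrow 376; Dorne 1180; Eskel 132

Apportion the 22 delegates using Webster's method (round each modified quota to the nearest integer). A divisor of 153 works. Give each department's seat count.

With modified divisor 153: modified quotas Arden 0.961, Brisco 9.667, Carrow 2.458, Dorne 7.712, Eskel 0.863.
Rounding to the nearest integer: Arden 1, Brisco 10, Carrow 2, Dorne 8, Eskel 1 (total 22).

Arden 1; Brisco 10; Carrow 2; Dorne 8; Eskel 1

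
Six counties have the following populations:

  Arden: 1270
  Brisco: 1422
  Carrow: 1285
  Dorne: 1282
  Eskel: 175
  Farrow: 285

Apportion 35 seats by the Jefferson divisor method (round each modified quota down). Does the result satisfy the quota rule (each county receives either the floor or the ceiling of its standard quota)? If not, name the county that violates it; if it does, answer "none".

none

Standard quotas: Arden 7.772, Brisco 8.703, Carrow 7.864, Dorne 7.846, Eskel 1.071, Farrow 1.744.
Jefferson allocation: Arden 8, Brisco 9, Carrow 8, Dorne 8, Eskel 1, Farrow 1.
Every allocation lies between the lower and upper quota.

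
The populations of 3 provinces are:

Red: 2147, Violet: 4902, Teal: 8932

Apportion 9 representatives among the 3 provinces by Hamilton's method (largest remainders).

Red: 1, Violet: 3, Teal: 5

Total 15981; standard divisor 15981/9 ≈ 1775.667.
Standard quotas: Red 1.2091, Violet 2.7607, Teal 5.0302.
Lower quotas: Red 1, Violet 2, Teal 5 (sum 8, leaving 1 seat).
Remainders in descending order: Violet 0.7607, Red 0.2091, Teal 0.0302.
Largest remainder: Violet receives the extra seat.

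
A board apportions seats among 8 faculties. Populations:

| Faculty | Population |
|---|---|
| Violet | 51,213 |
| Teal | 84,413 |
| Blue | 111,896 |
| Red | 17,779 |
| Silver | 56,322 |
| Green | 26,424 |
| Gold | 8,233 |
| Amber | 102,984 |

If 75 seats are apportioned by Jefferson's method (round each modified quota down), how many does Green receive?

Standard divisor 459264/75 ≈ 6123.52; standard quotas: Violet 8.363, Teal 13.785, Blue 18.273, Red 2.903, Silver 9.198, Green 4.315, Gold 1.344, Amber 16.818.
Rounding down gives 8, 13, 18, 2, 9, 4, 1, 16 = 71 seats, so the divisor must be adjusted.
With modified divisor 5800: modified quotas Violet 8.830, Teal 14.554, Blue 19.292, Red 3.065, Silver 9.711, Green 4.556, Gold 1.419, Amber 17.756.
Rounding down: Violet 8, Teal 14, Blue 19, Red 3, Silver 9, Green 4, Gold 1, Amber 17 (total 75).
Green receives 4.

4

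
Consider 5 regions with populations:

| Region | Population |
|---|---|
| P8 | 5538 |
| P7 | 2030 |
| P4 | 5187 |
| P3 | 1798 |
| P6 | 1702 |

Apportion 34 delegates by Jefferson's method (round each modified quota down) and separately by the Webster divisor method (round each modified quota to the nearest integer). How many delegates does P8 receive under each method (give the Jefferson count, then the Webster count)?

Jefferson: P8 12, P7 4, P4 11, P3 4, P6 3.
Webster: P8 11, P7 4, P4 11, P3 4, P6 4.
P8 gets 12 under Jefferson and 11 under Webster.

12 and 11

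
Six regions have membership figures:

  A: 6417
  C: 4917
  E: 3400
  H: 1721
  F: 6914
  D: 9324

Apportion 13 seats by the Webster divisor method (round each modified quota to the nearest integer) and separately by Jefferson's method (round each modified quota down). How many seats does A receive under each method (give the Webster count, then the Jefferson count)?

2 and 3

Webster: A 2, C 2, E 1, H 1, F 3, D 4.
Jefferson: A 3, C 2, E 1, H 0, F 3, D 4.
A gets 2 under Webster and 3 under Jefferson.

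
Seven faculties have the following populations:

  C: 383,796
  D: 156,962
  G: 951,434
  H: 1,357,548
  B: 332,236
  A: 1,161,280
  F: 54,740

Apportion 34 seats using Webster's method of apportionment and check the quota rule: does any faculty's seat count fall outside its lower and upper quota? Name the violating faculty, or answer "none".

none

Standard quotas: C 2.967, D 1.213, G 7.355, H 10.495, B 2.568, A 8.978, F 0.423.
Webster allocation: C 3, D 1, G 7, H 11, B 3, A 9, F 0.
Every allocation lies between the lower and upper quota.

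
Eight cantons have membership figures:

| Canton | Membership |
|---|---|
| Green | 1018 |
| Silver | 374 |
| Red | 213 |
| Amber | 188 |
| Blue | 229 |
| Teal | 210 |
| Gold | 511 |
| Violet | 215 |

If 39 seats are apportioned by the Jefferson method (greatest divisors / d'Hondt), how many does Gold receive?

7

Standard divisor 2958/39 ≈ 75.846; standard quotas: Green 13.422, Silver 4.931, Red 2.808, Amber 2.479, Blue 3.019, Teal 2.769, Gold 6.737, Violet 2.835.
Rounding down gives 13, 4, 2, 2, 3, 2, 6, 2 = 34 seats, so the divisor must be adjusted.
With modified divisor 70.5: modified quotas Green 14.440, Silver 5.305, Red 3.021, Amber 2.667, Blue 3.248, Teal 2.979, Gold 7.248, Violet 3.050.
Rounding down: Green 14, Silver 5, Red 3, Amber 2, Blue 3, Teal 2, Gold 7, Violet 3 (total 39).
Gold receives 7.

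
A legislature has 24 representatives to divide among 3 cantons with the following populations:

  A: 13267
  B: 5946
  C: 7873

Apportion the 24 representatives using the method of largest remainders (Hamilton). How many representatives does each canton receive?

A=12, B=5, C=7

The standard divisor is 27086/24 ≈ 1128.583.
Standard quotas: A 11.7554, B 5.2686, C 6.9760.
Lower quotas: A 11, B 5, C 6 (sum 22, leaving 2 seats).
Remainders in descending order: C 0.9760, A 0.7554, B 0.2686.
The surplus seats go to C, A.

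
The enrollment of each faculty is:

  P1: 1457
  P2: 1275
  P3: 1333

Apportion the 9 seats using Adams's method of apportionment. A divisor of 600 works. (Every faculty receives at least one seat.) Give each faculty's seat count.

With modified divisor 600: modified quotas P1 2.428, P2 2.125, P3 2.222.
Rounding up: P1 3, P2 3, P3 3 (total 9).

P1 3, P2 3, P3 3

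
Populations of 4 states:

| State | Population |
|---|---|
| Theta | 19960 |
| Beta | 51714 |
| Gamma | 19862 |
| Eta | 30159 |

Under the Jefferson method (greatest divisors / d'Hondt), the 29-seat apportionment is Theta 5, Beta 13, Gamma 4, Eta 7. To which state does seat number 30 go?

Priority for the next seat is population ÷ (current seats + 1).
Priorities: Theta 3326.667, Beta 3693.857, Gamma 3972.400, Eta 3769.875.
Highest priority: Gamma.

Gamma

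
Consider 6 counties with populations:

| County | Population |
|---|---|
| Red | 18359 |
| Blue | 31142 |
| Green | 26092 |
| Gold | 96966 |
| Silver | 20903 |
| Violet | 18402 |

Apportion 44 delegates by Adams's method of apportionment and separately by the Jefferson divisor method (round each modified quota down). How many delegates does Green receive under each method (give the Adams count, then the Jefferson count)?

6 and 5

Adams: Red 4, Blue 6, Green 6, Gold 19, Silver 5, Violet 4.
Jefferson: Red 4, Blue 6, Green 5, Gold 21, Silver 4, Violet 4.
Green gets 6 under Adams and 5 under Jefferson.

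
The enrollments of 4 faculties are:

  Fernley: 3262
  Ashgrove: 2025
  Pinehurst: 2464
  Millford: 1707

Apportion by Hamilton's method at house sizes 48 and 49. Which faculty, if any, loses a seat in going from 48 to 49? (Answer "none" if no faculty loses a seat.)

none

At 48 seats: Fernley 17, Ashgrove 10, Pinehurst 12, Millford 9.
At 49 seats: Fernley 17, Ashgrove 10, Pinehurst 13, Millford 9.
No faculty's allocation decreased.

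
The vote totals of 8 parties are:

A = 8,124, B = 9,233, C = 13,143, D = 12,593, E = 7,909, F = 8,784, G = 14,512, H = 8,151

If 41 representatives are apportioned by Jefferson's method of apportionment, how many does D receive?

6

Standard divisor 82449/41 ≈ 2010.951; standard quotas: A 4.040, B 4.591, C 6.536, D 6.262, E 3.933, F 4.368, G 7.216, H 4.053.
Rounding down gives 4, 4, 6, 6, 3, 4, 7, 4 = 38 seats, so the divisor must be adjusted.
With modified divisor 1830: modified quotas A 4.439, B 5.045, C 7.182, D 6.881, E 4.322, F 4.800, G 7.930, H 4.454.
Rounding down: A 4, B 5, C 7, D 6, E 4, F 4, G 7, H 4 (total 41).
D receives 6.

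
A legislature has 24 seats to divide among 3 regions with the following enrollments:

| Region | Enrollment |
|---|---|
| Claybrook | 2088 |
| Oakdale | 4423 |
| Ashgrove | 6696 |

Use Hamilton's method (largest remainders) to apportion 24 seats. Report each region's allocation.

The standard divisor is 13207/24 ≈ 550.292.
Standard quotas: Claybrook 3.7944, Oakdale 8.0376, Ashgrove 12.1681.
Lower quotas: Claybrook 3, Oakdale 8, Ashgrove 12 (sum 23, leaving 1 seat).
Remainders in descending order: Claybrook 0.7944, Ashgrove 0.1681, Oakdale 0.0376.
Largest remainder: Claybrook receives the extra seat.

Claybrook 4; Oakdale 8; Ashgrove 12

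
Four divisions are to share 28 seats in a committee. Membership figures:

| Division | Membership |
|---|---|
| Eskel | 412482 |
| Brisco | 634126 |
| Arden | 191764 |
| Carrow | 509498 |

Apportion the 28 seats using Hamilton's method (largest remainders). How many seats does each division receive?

Eskel 7, Brisco 10, Arden 3, Carrow 8

The standard divisor is 1747870/28 ≈ 62423.929.
Standard quotas: Eskel 6.6078, Brisco 10.1584, Arden 3.0720, Carrow 8.1619.
Lower quotas: Eskel 6, Brisco 10, Arden 3, Carrow 8 (sum 27, leaving 1 seat).
Remainders in descending order: Eskel 0.6078, Carrow 0.1619, Brisco 0.1584, Arden 0.0720.
The surplus seat goes to Eskel.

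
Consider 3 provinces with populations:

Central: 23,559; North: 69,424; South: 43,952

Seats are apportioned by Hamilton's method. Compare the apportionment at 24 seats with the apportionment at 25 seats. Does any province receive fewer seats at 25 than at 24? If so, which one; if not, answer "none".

none

At 24 seats: Central 4, North 12, South 8.
At 25 seats: Central 4, North 13, South 8.
No province's allocation decreased.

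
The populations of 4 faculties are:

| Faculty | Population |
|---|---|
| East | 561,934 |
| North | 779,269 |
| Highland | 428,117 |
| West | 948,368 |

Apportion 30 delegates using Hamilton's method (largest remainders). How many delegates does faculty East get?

6

Standard divisor: 2717688 ÷ 30 ≈ 90589.6.
Standard quotas: East 6.2031, North 8.6022, Highland 4.7259, West 10.4688.
Lower quotas: East 6, North 8, Highland 4, West 10 (sum 28, leaving 2 seats).
Remainders in descending order: Highland 0.7259, North 0.6022, West 0.4688, East 0.2031.
Largest remainders: Highland, North receive the extra seats.
East receives 6.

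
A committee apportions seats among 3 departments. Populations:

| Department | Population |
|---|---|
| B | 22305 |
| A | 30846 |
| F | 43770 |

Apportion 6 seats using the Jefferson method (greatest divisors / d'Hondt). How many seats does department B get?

Standard divisor 96921/6 ≈ 16153.5; standard quotas: B 1.381, A 1.910, F 2.710.
Rounding down gives 1, 1, 2 = 4 seats, so the divisor must be adjusted.
With modified divisor 12900: modified quotas B 1.729, A 2.391, F 3.393.
Rounding down: B 1, A 2, F 3 (total 6).
B receives 1.

1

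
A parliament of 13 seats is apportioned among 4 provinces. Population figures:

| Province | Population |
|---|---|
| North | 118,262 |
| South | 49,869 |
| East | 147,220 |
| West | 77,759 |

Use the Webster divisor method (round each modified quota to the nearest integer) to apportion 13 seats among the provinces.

North 4, South 2, East 5, West 2

Standard divisor 393110/13 ≈ 30239.231; standard quotas: North 3.911, South 1.649, East 4.869, West 2.571.
Rounding to the nearest integer gives 4, 2, 5, 3 = 14 seats, so the divisor must be adjusted.
With modified divisor 31900: modified quotas North 3.707, South 1.563, East 4.615, West 2.438.
Rounding to the nearest integer: North 4, South 2, East 5, West 2 (total 13).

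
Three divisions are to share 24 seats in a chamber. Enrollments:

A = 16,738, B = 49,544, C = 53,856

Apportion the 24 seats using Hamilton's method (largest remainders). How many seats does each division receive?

The standard divisor is 120138/24 ≈ 5005.75.
Standard quotas: A 3.3438, B 9.8974, C 10.7588.
Lower quotas: A 3, B 9, C 10 (sum 22, leaving 2 seats).
Remainders in descending order: B 0.8974, C 0.7588, A 0.3438.
Largest remainders: B, C receive the extra seats.

A: 3, B: 10, C: 11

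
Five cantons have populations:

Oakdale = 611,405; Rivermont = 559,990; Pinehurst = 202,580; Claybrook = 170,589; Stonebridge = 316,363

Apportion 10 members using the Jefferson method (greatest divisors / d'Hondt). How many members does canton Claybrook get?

1

Standard divisor 1860927/10 ≈ 186092.7; standard quotas: Oakdale 3.285, Rivermont 3.009, Pinehurst 1.089, Claybrook 0.917, Stonebridge 1.700.
Rounding down gives 3, 3, 1, 0, 1 = 8 seats, so the divisor must be adjusted.
With modified divisor 155500: modified quotas Oakdale 3.932, Rivermont 3.601, Pinehurst 1.303, Claybrook 1.097, Stonebridge 2.034.
Rounding down: Oakdale 3, Rivermont 3, Pinehurst 1, Claybrook 1, Stonebridge 2 (total 10).
Claybrook receives 1.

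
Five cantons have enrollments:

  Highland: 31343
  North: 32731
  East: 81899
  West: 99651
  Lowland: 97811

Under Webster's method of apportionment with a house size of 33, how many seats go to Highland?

3

Standard divisor 343435/33 ≈ 10407.121; standard quotas: Highland 3.012, North 3.145, East 7.870, West 9.575, Lowland 9.398.
Rounding to the nearest integer gives Highland 3, North 3, East 8, West 10, Lowland 9 — total 33, matching the house size, so no adjustment is needed.
Highland receives 3.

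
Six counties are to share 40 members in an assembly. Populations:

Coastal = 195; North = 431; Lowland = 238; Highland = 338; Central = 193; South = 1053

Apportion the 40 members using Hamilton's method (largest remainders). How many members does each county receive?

The standard divisor is 2448/40 ≈ 61.2.
Standard quotas: Coastal 3.186, North 7.042, Lowland 3.889, Highland 5.523, Central 3.154, South 17.206.
Lower quotas: Coastal 3, North 7, Lowland 3, Highland 5, Central 3, South 17 (sum 38, leaving 2 seats).
Remainders in descending order: Lowland 0.889, Highland 0.523, South 0.206, Coastal 0.186, Central 0.154, North 0.042.
The surplus seats go to Lowland, Highland.

Coastal 3, North 7, Lowland 4, Highland 6, Central 3, South 17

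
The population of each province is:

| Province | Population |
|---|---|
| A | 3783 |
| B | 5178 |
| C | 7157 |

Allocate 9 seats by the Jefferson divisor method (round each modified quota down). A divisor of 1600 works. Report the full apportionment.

With modified divisor 1600: modified quotas A 2.364, B 3.236, C 4.473.
Rounding down: A 2, B 3, C 4 (total 9).

A 2, B 3, C 4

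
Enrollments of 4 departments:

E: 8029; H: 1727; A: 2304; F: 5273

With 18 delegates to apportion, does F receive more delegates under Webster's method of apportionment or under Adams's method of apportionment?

Webster: E 8, H 2, A 2, F 6.
Adams: E 8, H 2, A 3, F 5.
F gets 6 under Webster and 5 under Adams.

Webster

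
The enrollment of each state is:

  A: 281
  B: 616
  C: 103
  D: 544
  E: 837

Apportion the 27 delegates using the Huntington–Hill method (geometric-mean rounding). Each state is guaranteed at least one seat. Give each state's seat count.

A 3; B 7; C 1; D 6; E 10

With divisor 86: modified quotas A 3.267, B 7.163, C 1.198, D 6.326, E 9.733.
Geometric-mean thresholds: A √(3·4)=3.464, B √(7·8)=7.483, C √(1·2)=1.414, D √(6·7)=6.481, E √(9·10)=9.487.
Each quota rounded against its threshold gives A 3, B 7, C 1, D 6, E 10 (total 27).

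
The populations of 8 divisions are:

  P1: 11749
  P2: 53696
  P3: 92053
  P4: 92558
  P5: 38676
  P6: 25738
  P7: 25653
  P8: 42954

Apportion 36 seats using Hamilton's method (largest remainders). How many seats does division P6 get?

Standard divisor: 383077 ÷ 36 ≈ 10641.028.
Standard quotas: P1 1.1041, P2 5.0461, P3 8.6508, P4 8.6982, P5 3.6346, P6 2.4188, P7 2.4108, P8 4.0366.
Lower quotas: P1 1, P2 5, P3 8, P4 8, P5 3, P6 2, P7 2, P8 4 (sum 33, leaving 3 seats).
Remainders in descending order: P4 0.6982, P3 0.6508, P5 0.6346, P6 0.4188, P7 0.4108, P1 0.1041, P2 0.0461, P8 0.0366.
Largest remainders: P4, P3, P5 receive the extra seats.
P6 receives 2.

2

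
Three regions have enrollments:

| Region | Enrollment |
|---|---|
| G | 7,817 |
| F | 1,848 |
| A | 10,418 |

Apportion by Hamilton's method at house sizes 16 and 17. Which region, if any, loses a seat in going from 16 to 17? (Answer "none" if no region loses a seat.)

F

At 16 seats: G 6, F 2, A 8.
At 17 seats: G 7, F 1, A 9.
F drops from 2 to 1.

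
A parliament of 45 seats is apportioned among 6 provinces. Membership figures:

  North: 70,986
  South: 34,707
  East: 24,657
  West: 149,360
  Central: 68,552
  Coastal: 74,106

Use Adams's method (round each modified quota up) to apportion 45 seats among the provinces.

North 8, South 4, East 3, West 15, Central 7, Coastal 8

Standard divisor 422368/45 ≈ 9385.956; standard quotas: North 7.563, South 3.698, East 2.627, West 15.913, Central 7.304, Coastal 7.895.
Rounding up gives 8, 4, 3, 16, 8, 8 = 47 seats, so the divisor must be adjusted.
With modified divisor 10000: modified quotas North 7.099, South 3.471, East 2.466, West 14.936, Central 6.855, Coastal 7.411.
Rounding up: North 8, South 4, East 3, West 15, Central 7, Coastal 8 (total 45).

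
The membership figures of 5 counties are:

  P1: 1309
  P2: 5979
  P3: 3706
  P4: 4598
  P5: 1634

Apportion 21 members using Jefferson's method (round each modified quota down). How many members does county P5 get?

2

Standard divisor 17226/21 ≈ 820.286; standard quotas: P1 1.596, P2 7.289, P3 4.518, P4 5.605, P5 1.992.
Rounding down gives 1, 7, 4, 5, 1 = 18 seats, so the divisor must be adjusted.
With modified divisor 744.3: modified quotas P1 1.759, P2 8.033, P3 4.979, P4 6.178, P5 2.195.
Rounding down: P1 1, P2 8, P3 4, P4 6, P5 2 (total 21).
P5 receives 2.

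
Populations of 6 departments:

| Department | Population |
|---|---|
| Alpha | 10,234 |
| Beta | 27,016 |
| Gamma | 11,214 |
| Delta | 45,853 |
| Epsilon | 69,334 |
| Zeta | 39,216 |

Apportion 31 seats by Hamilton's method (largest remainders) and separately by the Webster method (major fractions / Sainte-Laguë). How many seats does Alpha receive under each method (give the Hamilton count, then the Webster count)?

1 and 2

Hamilton: Alpha 1, Beta 4, Gamma 2, Delta 7, Epsilon 11, Zeta 6.
Webster: Alpha 2, Beta 4, Gamma 2, Delta 7, Epsilon 10, Zeta 6.
Alpha gets 1 under Hamilton and 2 under Webster.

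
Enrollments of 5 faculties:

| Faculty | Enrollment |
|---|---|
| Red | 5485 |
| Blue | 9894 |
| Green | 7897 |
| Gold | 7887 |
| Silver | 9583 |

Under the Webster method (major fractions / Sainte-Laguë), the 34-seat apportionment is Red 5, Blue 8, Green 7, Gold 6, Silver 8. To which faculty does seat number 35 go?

Priority for the next seat is population ÷ (current seats + 0.5).
Priorities: Red 997.273, Blue 1164.000, Green 1052.933, Gold 1213.385, Silver 1127.412.
Highest priority: Gold.

Gold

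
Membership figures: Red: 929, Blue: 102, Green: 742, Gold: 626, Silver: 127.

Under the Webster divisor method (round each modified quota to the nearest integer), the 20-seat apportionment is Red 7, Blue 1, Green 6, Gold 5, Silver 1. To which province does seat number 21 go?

Priority for the next seat is population ÷ (current seats + 0.5).
Priorities: Red 123.867, Blue 68.000, Green 114.154, Gold 113.818, Silver 84.667.
Highest priority: Red.

Red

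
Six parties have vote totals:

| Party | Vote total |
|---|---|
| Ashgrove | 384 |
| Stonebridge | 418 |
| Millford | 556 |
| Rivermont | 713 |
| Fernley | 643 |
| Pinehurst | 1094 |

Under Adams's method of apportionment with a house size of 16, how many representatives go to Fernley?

3

Standard divisor 3808/16 ≈ 238; standard quotas: Ashgrove 1.613, Stonebridge 1.756, Millford 2.336, Rivermont 2.996, Fernley 2.702, Pinehurst 4.597.
Rounding up gives 2, 2, 3, 3, 3, 5 = 18 seats, so the divisor must be adjusted.
With modified divisor 300: modified quotas Ashgrove 1.280, Stonebridge 1.393, Millford 1.853, Rivermont 2.377, Fernley 2.143, Pinehurst 3.647.
Rounding up: Ashgrove 2, Stonebridge 2, Millford 2, Rivermont 3, Fernley 3, Pinehurst 4 (total 16).
Fernley receives 3.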